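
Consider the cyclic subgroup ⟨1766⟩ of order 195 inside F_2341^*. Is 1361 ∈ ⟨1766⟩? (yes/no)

yes

1361 ∈ ⟨1766⟩ iff 1361^195 ≡ 1 (mod 2341), since |⟨1766⟩| = 195.
1361^195 mod 2341 = 1.
Since 1 = 1, 1361 lies in the subgroup.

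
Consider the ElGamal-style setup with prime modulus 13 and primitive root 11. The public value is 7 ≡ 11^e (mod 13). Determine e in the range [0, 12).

5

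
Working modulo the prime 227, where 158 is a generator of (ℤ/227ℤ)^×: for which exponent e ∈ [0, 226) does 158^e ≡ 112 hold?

50

Baby-step giant-step with m = ceil(sqrt(226)) = 16.
Baby table (158^j mod 227 for j=0..15):
  0:1  1:158  2:221  3:187  4:36  5:13  6:11  7:149
  8:161  9:14  10:169  11:143  12:121  13:50  14:182  15:154
Giant step factor: 158^(-16) ≡ 132 (mod 227).
Scan 112·132^i mod 227 for i = 0, 1, …:
  i=0: 112   i=1: 29   i=2: 196   i=3: 221
Match at i=3, j=2: e = 3·16 + 2 = 50.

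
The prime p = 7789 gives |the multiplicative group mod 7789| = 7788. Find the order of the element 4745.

The order of 4745 must divide p − 1 = 7788 = 2^2 · 3 · 11 · 59.
Divisors: 1, 2, 3, 4, 6, 11, 12, 22, 33, 44, 59, 66, 118, 132, 177, 236, 354, 649, 708, 1298, 1947, 2596, 3894, 7788.
Check each in increasing order: 4745^1 ≡ 4745;  4745^2 ≡ 4815;  4745^3 ≡ 2038;  4745^4 ≡ 4161;  4745^6 ≡ 1907;  4745^11 ≡ 4253;  4745^12 ≡ 6975;  4745^22 ≡ 1951;  4745^33 ≡ 2318;  4745^44 ≡ 5369;  4745^59 ≡ 1271;  4745^66 ≡ 6503;  4745^118 ≡ 3118;  4745^132 ≡ 2528;  4745^177 ≡ 6166;  4745^236 ≡ 1252;  4745^354 ≡ 1447;  4745^649 ≡ 7555;  4745^708 ≡ 6357;  4745^1298 ≡ 233;  4745^1947 ≡ 1.
Smallest exponent giving 1 is 1947.

1947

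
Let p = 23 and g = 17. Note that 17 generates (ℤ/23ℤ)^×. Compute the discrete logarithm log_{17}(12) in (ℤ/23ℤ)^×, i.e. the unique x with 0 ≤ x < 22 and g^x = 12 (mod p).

6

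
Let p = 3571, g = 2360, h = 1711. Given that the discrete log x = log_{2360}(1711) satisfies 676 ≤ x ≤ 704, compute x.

676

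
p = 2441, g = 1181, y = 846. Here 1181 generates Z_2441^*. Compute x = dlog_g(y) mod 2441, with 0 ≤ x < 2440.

Baby-step giant-step with m = ceil(sqrt(2440)) = 50.
Baby table (1181^j mod 2441 for j=0..49):
  0:1  1:1181  2:950  3:1531  4:1771  5:2055  6:601  7:1891
  8:2197  9:2315  10:95  11:2350  12:2374  13:1426  14:2257  15:2386
  16:952  17:1452  18:1230  19:235  20:1702  21:1119  22:958  23:1215
  24:2048  25:2098  26:123  27:1244  28:2123  29:356  30:584  31:1342
  32:693  33:698  34:1721  35:1589  36:1921  37:1012  38:1523  39:2087
  40:1778  41:558  42:2369  43:403  44:2389  45:2054  46:1861  47:941
  48:666  49:544
Giant step factor: 1181^(-50) ≡ 1695 (mod 2441).
Scan 846·1695^i mod 2441 for i = 0, 1, …:
  i=0: 846   i=1: 1103   i=2: 2220   i=3: 1319
  i=4: 2190   i=5: 1730   i=6: 709   i=7: 783
  i=8: 1722   i=9: 1795     …   i=20: 396
  i=21: 2386
Match at i=21, j=15: x = 21·50 + 15 = 1065.

1065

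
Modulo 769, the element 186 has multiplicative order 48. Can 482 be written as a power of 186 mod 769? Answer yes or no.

no

482 ∈ ⟨186⟩ iff 482^48 ≡ 1 (mod 769), since |⟨186⟩| = 48.
482^48 mod 769 = 311.
Since 311 ≠ 1, 482 does not lie in the subgroup.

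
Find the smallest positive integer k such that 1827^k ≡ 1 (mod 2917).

The order of 1827 must divide p − 1 = 2916 = 2^2 · 3^6.
Divisors: 1, 2, 3, 4, 6, 9, 12, 18, 27, 36, 54, 81, 108, 162, 243, 324, 486, 729, 972, 1458, 2916.
Check each in increasing order: 1827^1 ≡ 1827;  1827^2 ≡ 881;  1827^3 ≡ 2320;  1827^4 ≡ 239;  1827^6 ≡ 535;  1827^9 ≡ 1475;  1827^12 ≡ 359;  1827^18 ≡ 2460;  1827^27 ≡ 2669;  1827^36 ≡ 1742;  1827^54 ≡ 247;  1827^81 ≡ 1.
Smallest exponent giving 1 is 81.

81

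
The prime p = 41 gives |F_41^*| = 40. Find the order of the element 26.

40

The order of 26 must divide p − 1 = 40 = 2^3 · 5.
Divisors: 1, 2, 4, 5, 8, 10, 20, 40.
Check each in increasing order: 26^1 ≡ 26;  26^2 ≡ 20;  26^4 ≡ 31;  26^5 ≡ 27;  26^8 ≡ 18;  26^10 ≡ 32;  26^20 ≡ 40;  26^40 ≡ 1.
Smallest exponent giving 1 is 40.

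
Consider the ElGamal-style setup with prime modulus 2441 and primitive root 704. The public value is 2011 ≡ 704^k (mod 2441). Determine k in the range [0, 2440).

Baby-step giant-step with m = ceil(sqrt(2440)) = 50.
Baby table (704^j mod 2441 for j=0..49):
  0:1  1:704  2:93  3:2006  4:1326  5:1042  6:1268  7:1707
  8:756  9:86  10:1960  11:675  12:1646  13:1750  14:1736  15:1644
  16:342  17:1550  18:73  19:131  20:1907  21:2419  22:1599  23:395
  24:2247  25:120  26:1486  27:1396  28:1502  29:455  30:549  31:818
  32:2237  33:403  34:556  35:864  36:447  37:2240  38:74  39:835
  40:2000  41:1984  42:484  43:1437  44:1074  45:1827  46:2242  47:1482
  48:1021  49:1130
Giant step factor: 704^(-50) ≡ 2312 (mod 2441).
Scan 2011·2312^i mod 2441 for i = 0, 1, …:
  i=0: 2011   i=1: 1768   i=2: 1382   i=3: 2356
  i=4: 1201   i=5: 1295   i=6: 1374   i=7: 947
  i=8: 2328   i=9: 2372   i=10: 1578   i=11: 1482
Match at i=11, j=47: k = 11·50 + 47 = 597.

597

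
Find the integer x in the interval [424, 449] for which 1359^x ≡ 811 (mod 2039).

Compute 1359^424 mod 2039 = 273, then multiply by 1359 repeatedly:
  1359^424=273  1359^425=1948  1359^426=710  1359^427=443  1359^428=532
  1359^429=1182  1359^430=1645  1359^431=811
Found 811 at exponent 431.

431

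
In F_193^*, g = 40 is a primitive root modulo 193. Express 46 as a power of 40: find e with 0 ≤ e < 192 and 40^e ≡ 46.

28

Baby-step giant-step with m = ceil(sqrt(192)) = 14.
Baby table (40^j mod 193 for j=0..13):
  0:1  1:40  2:56  3:117  4:48  5:183  6:179  7:19
  8:181  9:99  10:100  11:140  12:3  13:120
Giant step factor: 40^(-14) ≡ 54 (mod 193).
Scan 46·54^i mod 193 for i = 0, 1, …:
  i=0: 46   i=1: 168   i=2: 1
Match at i=2, j=0: e = 2·14 + 0 = 28.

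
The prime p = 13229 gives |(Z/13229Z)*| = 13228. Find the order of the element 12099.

13228

The order of 12099 must divide p − 1 = 13228 = 2^2 · 3307.
Divisors: 1, 2, 4, 3307, 6614, 13228.
Check each in increasing order: 12099^1 ≡ 12099;  12099^2 ≡ 6916;  12099^4 ≡ 8221;  12099^3307 ≡ 6672;  12099^6614 ≡ 13228;  12099^13228 ≡ 1.
Smallest exponent giving 1 is 13228.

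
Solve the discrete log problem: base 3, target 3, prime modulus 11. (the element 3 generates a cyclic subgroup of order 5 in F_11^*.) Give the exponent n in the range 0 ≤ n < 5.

1

Successive powers of 3 modulo 11:
  3^0=1  3^1=3
So 3^1 ≡ 3 (mod 11), giving n = 1.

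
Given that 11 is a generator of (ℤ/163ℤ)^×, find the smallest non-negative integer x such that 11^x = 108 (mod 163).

103

Baby-step giant-step with m = ceil(sqrt(162)) = 13.
Baby table (11^j mod 163 for j=0..12):
  0:1  1:11  2:121  3:27  4:134  5:7  6:77  7:32
  8:26  9:123  10:49  11:50  12:61
Giant step factor: 11^(-13) ≡ 103 (mod 163).
Scan 108·103^i mod 163 for i = 0, 1, …:
  i=0: 108   i=1: 40   i=2: 45   i=3: 71
  i=4: 141   i=5: 16   i=6: 18   i=7: 61
Match at i=7, j=12: x = 7·13 + 12 = 103.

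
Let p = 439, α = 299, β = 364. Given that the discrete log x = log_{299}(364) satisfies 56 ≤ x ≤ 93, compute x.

Compute 299^56 mod 439 = 95, then multiply by 299 repeatedly:
  299^56=95  299^57=309  299^58=201  299^59=395  299^60=14
  299^61=235  299^62=25  299^63=12  299^64=76  299^65=335
  299^66=73  299^67=316  299^68=99  299^69=188  299^70=20
  299^71=273  299^72=412  299^73=268  299^74=234  299^75=165
  299^76=167  299^77=326  299^78=16  299^79=394  299^80=154
  299^81=390  299^82=275  299^83=132  299^84=397  299^85=173
  299^86=364
Found 364 at exponent 86.

86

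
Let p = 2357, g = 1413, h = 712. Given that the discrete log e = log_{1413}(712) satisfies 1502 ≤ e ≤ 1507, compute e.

Compute 1413^1502 mod 2357 = 1542, then multiply by 1413 repeatedly:
  1413^1502=1542  1413^1503=978  1413^1504=712
Found 712 at exponent 1504.

1504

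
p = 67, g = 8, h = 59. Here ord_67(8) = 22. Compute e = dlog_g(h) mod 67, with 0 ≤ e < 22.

12

Successive powers of 8 modulo 67:
  8^0=1  8^1=8  8^2=64  8^3=43  8^4=9  8^5=5
  8^6=40  8^7=52  8^8=14  8^9=45  8^10=25  8^11=66
  8^12=59
So 8^12 ≡ 59 (mod 67), giving e = 12.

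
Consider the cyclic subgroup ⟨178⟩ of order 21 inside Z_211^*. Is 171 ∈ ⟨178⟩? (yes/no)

yes

⟨178⟩ has order 21; its elements mod 211 are {1, 14, 34, 43, 54, 58, 73, 101, 117, 123, 144, 148, 161, 171, 173, 178, 179, 180, 185, 196, 199}.
171 is in this set.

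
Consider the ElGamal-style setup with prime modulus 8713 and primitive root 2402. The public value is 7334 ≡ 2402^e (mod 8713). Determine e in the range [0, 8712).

3226

Baby-step giant-step with m = ceil(sqrt(8712)) = 94.
Baby table (2402^j mod 8713 for j=0..93):
  0:1  1:2402  2:1598  3:4676  4:695  5:5207  6:4059  7:8584
  8:3810  9:2970  10:6706  11:6188  12:7911  13:7882  14:7928  15:5151
  16:242  17:6226  18:3344  19:7615  20:2643  21:5422  22:6422  23:3634
  24:7155  25:4274  26:2234  27:7573  28:6315  29:8010  30:1716  31:583
  32:6286  33:8056  34:7652  35:4387  36:3557  37:5174  38:3210  39:8128
  40:6336  41:6174  42:422  43:2936  44:3455  45:4134  46:5761  47:1678
  48:5150  49:6553  50:4628  51:7381  52:6920  53:6149  54:1363  55:6551
  56:8537  57:4185  58:6281  59:4759  60:8375  61:7146  62:82  63:5278
  64:341  65:60  66:4712  67:37  68:1744  69:6848  70:7465  71:8289
  72:973  73:2062  74:3940  75:1562  76:5334  77:4158  78:2418  79:5178
  80:4105  81:5807  82:7614  83:241  84:3824  85:1746  86:2939  87:1948
  88:215  89:2363  90:3763  91:3345  92:1304  93:4241
Giant step factor: 2402^(-94) ≡ 3416 (mod 8713).
Scan 7334·3416^i mod 8713 for i = 0, 1, …:
  i=0: 7334   i=1: 3069   i=2: 1965   i=3: 3430
  i=4: 6608   i=5: 6258   i=6: 4339   i=7: 1211
  i=8: 6814   i=9: 4201     …   i=33: 6724
  i=34: 1716
Match at i=34, j=30: e = 34·94 + 30 = 3226.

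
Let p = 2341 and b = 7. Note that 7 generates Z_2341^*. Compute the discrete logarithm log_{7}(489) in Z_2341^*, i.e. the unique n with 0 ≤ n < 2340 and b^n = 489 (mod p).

Baby-step giant-step with m = ceil(sqrt(2340)) = 49.
Baby table (7^j mod 2341 for j=0..48):
  0:1  1:7  2:49  3:343  4:60  5:420  6:599  7:1852
  8:1259  9:1790  10:825  11:1093  12:628  13:2055  14:339  15:32
  16:224  17:1568  18:1612  19:1920  20:1735  21:440  22:739  23:491
  24:1096  25:649  26:2202  27:1368  28:212  29:1484  30:1024  31:145
  32:1015  33:82  34:574  35:1677  36:34  37:238  38:1666  39:2298
  40:2040  41:234  42:1638  43:2102  44:668  45:2335  46:2299  47:2047
  48:283
Giant step factor: 7^(-49) ≡ 1177 (mod 2341).
Scan 489·1177^i mod 2341 for i = 0, 1, …:
  i=0: 489   i=1: 2008   i=2: 1347   i=3: 562
  i=4: 1312   i=5: 1505   i=6: 1589   i=7: 2135
  i=8: 1002   i=9: 1831     …   i=23: 2162
  i=24: 7
Match at i=24, j=1: n = 24·49 + 1 = 1177.

1177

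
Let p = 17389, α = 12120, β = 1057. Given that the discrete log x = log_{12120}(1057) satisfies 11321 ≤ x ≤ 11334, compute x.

Compute 12120^11321 mod 17389 = 7860, then multiply by 12120 repeatedly:
  12120^11321=7860  12120^11322=6258  12120^11323=13531  12120^11324=61  12120^11325=8982
  12120^11326=6700  12120^11327=14759  12120^11328=15826  12120^11329=10450  12120^11330=9913
  12120^11331=4959  12120^11332=6696  12120^11333=1057
Found 1057 at exponent 11333.

11333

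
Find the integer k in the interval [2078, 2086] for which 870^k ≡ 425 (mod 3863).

2086

Compute 870^2078 mod 3863 = 1656, then multiply by 870 repeatedly:
  870^2078=1656  870^2079=3684  870^2080=2653  870^2081=1899  870^2082=2629
  870^2083=334  870^2084=855  870^2085=2154  870^2086=425
Found 425 at exponent 2086.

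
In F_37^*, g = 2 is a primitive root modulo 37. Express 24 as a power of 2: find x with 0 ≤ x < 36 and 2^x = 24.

29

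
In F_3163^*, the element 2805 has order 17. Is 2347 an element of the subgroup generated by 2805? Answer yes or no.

yes

2347 ∈ ⟨2805⟩ iff 2347^17 ≡ 1 (mod 3163), since |⟨2805⟩| = 17.
2347^17 mod 3163 = 1.
Since 1 = 1, 2347 lies in the subgroup.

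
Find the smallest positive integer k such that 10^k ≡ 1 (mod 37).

The order of 10 must divide p − 1 = 36 = 2^2 · 3^2.
Divisors: 1, 2, 3, 4, 6, 9, 12, 18, 36.
Check each in increasing order: 10^1 ≡ 10;  10^2 ≡ 26;  10^3 ≡ 1.
Smallest exponent giving 1 is 3.

3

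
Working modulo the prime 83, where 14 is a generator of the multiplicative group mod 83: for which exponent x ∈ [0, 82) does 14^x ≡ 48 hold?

54

Baby-step giant-step with m = ceil(sqrt(82)) = 10.
Baby table (14^j mod 83 for j=0..9):
  0:1  1:14  2:30  3:5  4:70  5:67  6:25  7:18
  8:3  9:42
Giant step factor: 14^(-10) ≡ 12 (mod 83).
Scan 48·12^i mod 83 for i = 0, 1, …:
  i=0: 48   i=1: 78   i=2: 23   i=3: 27
  i=4: 75   i=5: 70
Match at i=5, j=4: x = 5·10 + 4 = 54.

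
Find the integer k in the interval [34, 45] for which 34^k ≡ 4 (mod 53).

Compute 34^34 mod 53 = 17, then multiply by 34 repeatedly:
  34^34=17  34^35=48  34^36=42  34^37=50  34^38=4
Found 4 at exponent 38.

38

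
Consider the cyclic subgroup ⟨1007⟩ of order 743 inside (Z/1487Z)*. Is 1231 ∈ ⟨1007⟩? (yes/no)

1231 ∈ ⟨1007⟩ iff 1231^743 ≡ 1 (mod 1487), since |⟨1007⟩| = 743.
1231^743 mod 1487 = 1486.
Since 1486 ≠ 1, 1231 does not lie in the subgroup.

no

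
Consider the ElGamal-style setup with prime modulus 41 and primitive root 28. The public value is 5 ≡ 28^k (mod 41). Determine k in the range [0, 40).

2

Successive powers of 28 modulo 41:
  28^0=1  28^1=28  28^2=5
So 28^2 ≡ 5 (mod 41), giving k = 2.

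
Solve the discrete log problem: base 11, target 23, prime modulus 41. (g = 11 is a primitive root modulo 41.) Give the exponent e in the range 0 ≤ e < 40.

Successive powers of 11 modulo 41:
  11^0=1  11^1=11  11^2=39  11^3=19  11^4=4  11^5=3
  11^6=33  11^7=35  11^8=16  11^9=12  11^10=9  11^11=17
  11^12=23
So 11^12 ≡ 23 (mod 41), giving e = 12.

12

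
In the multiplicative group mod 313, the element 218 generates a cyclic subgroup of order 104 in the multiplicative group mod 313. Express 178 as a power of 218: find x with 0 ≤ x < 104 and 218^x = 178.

29

Successive powers of 218 modulo 313:
  218^0=1  218^1=218  218^2=261  218^3=245  218^4=200  218^5=93
  218^6=242  218^7=172  218^8=249  218^9=133  218^10=198  218^11=283
  218^12=33  218^13=308  218^14=162  218^15=260  218^16=27  218^17=252
  218^18=161  218^19=42  218^20=79  218^21=7  218^22=274  218^23=262
  218^24=150  218^25=148  218^26=25  218^27=129  218^28=265  218^29=178
So 218^29 ≡ 178 (mod 313), giving x = 29.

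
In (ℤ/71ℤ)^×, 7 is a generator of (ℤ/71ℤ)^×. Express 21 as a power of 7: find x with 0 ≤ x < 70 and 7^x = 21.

27

Baby-step giant-step with m = ceil(sqrt(70)) = 9.
Baby table (7^j mod 71 for j=0..8):
  0:1  1:7  2:49  3:59  4:58  5:51  6:2  7:14
  8:27
Giant step factor: 7^(-9) ≡ 68 (mod 71).
Scan 21·68^i mod 71 for i = 0, 1, …:
  i=0: 21   i=1: 8   i=2: 47   i=3: 1
Match at i=3, j=0: x = 3·9 + 0 = 27.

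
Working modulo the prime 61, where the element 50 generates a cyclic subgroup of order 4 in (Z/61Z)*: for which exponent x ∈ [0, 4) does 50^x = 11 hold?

Successive powers of 50 modulo 61:
  50^0=1  50^1=50  50^2=60  50^3=11
So 50^3 ≡ 11 (mod 61), giving x = 3.

3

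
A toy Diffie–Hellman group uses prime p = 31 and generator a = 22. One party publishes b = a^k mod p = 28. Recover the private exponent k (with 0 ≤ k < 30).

Successive powers of 22 modulo 31:
  22^0=1  22^1=22  22^2=19  22^3=15  22^4=20  22^5=6
  22^6=8  22^7=21  22^8=28
So 22^8 ≡ 28 (mod 31), giving k = 8.

8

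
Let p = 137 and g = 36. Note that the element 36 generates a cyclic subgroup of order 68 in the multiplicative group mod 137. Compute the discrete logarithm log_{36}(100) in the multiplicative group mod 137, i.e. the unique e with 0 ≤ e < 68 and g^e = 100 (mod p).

51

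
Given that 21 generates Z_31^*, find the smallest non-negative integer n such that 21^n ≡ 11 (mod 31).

Successive powers of 21 modulo 31:
  21^0=1  21^1=21  21^2=7  21^3=23  21^4=18  21^5=6
  21^6=2  21^7=11
So 21^7 ≡ 11 (mod 31), giving n = 7.

7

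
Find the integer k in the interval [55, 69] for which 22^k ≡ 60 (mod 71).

68

Compute 22^55 mod 71 = 51, then multiply by 22 repeatedly:
  22^55=51  22^56=57  22^57=47  22^58=40  22^59=28
  22^60=48  22^61=62  22^62=15  22^63=46  22^64=18
  22^65=41  22^66=50  22^67=35  22^68=60
Found 60 at exponent 68.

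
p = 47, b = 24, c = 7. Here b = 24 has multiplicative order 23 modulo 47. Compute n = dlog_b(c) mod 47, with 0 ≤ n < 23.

11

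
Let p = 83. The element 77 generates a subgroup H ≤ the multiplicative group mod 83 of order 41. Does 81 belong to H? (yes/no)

81 ∈ ⟨77⟩ iff 81^41 ≡ 1 (mod 83), since |⟨77⟩| = 41.
81^41 mod 83 = 1.
Since 1 = 1, 81 lies in the subgroup.

yes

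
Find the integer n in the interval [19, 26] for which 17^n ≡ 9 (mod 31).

Compute 17^19 mod 31 = 24, then multiply by 17 repeatedly:
  17^19=24  17^20=5  17^21=23  17^22=19  17^23=13
  17^24=4  17^25=6  17^26=9
Found 9 at exponent 26.

26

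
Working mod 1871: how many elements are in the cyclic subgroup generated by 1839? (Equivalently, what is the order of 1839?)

374

The order of 1839 must divide p − 1 = 1870 = 2 · 5 · 11 · 17.
Divisors: 1, 2, 5, 10, 11, 17, 22, 34, 55, 85, 110, 170, 187, 374, 935, 1870.
Check each in increasing order: 1839^1 ≡ 1839;  1839^2 ≡ 1024;  1839^5 ≡ 82;  1839^10 ≡ 1111;  1839^11 ≡ 1868;  1839^17 ≡ 388;  1839^22 ≡ 9;  1839^34 ≡ 864;  1839^55 ≡ 1628;  1839^85 ≡ 293;  1839^110 ≡ 1048;  1839^170 ≡ 1654;  1839^187 ≡ 1870;  1839^374 ≡ 1.
Smallest exponent giving 1 is 374.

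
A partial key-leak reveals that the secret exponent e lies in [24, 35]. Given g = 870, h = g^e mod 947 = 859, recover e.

31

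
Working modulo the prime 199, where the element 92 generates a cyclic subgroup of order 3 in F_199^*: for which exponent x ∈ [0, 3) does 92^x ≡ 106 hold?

Successive powers of 92 modulo 199:
  92^0=1  92^1=92  92^2=106
So 92^2 ≡ 106 (mod 199), giving x = 2.

2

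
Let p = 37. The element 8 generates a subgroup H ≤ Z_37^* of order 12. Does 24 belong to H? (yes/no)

24 ∈ ⟨8⟩ iff 24^12 ≡ 1 (mod 37), since |⟨8⟩| = 12.
24^12 mod 37 = 10.
Since 10 ≠ 1, 24 does not lie in the subgroup.

no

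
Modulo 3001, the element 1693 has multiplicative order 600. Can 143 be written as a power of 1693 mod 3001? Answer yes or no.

143 ∈ ⟨1693⟩ iff 143^600 ≡ 1 (mod 3001), since |⟨1693⟩| = 600.
143^600 mod 3001 = 1.
Since 1 = 1, 143 lies in the subgroup.

yes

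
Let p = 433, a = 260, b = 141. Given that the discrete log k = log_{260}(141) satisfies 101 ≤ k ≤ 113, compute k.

105

Compute 260^101 mod 433 = 226, then multiply by 260 repeatedly:
  260^101=226  260^102=305  260^103=61  260^104=272  260^105=141
Found 141 at exponent 105.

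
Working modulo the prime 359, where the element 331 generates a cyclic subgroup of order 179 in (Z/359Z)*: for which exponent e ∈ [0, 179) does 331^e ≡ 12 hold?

75

Baby-step giant-step with m = ceil(sqrt(179)) = 14.
Baby table (331^j mod 359 for j=0..13):
  0:1  1:331  2:66  3:306  4:48  5:92  6:296  7:328
  8:150  9:108  10:207  11:307  12:20  13:158
Giant step factor: 331^(-14) ≡ 294 (mod 359).
Scan 12·294^i mod 359 for i = 0, 1, …:
  i=0: 12   i=1: 297   i=2: 81   i=3: 120
  i=4: 98   i=5: 92
Match at i=5, j=5: e = 5·14 + 5 = 75.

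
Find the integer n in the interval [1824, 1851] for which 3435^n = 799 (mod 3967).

1825

Compute 3435^1824 mod 3967 = 1378, then multiply by 3435 repeatedly:
  3435^1824=1378  3435^1825=799
Found 799 at exponent 1825.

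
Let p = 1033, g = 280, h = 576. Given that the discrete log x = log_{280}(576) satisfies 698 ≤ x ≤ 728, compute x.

700

Compute 280^698 mod 1033 = 339, then multiply by 280 repeatedly:
  280^698=339  280^699=917  280^700=576
Found 576 at exponent 700.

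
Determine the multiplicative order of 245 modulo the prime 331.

165

The order of 245 must divide p − 1 = 330 = 2 · 3 · 5 · 11.
Divisors: 1, 2, 3, 5, 6, 10, 11, 15, 22, 30, 33, 55, 66, 110, 165, 330.
Check each in increasing order: 245^1 ≡ 245;  245^2 ≡ 114;  245^3 ≡ 126;  245^5 ≡ 131;  245^6 ≡ 319;  245^10 ≡ 280;  245^11 ≡ 83;  245^15 ≡ 270;  245^22 ≡ 269;  245^30 ≡ 80;  245^33 ≡ 150;  245^55 ≡ 299;  245^66 ≡ 323;  245^110 ≡ 31;  245^165 ≡ 1.
Smallest exponent giving 1 is 165.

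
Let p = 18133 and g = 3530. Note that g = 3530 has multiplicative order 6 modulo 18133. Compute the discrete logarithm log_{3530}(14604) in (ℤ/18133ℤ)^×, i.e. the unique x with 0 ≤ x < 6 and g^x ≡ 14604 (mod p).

5

Successive powers of 3530 modulo 18133:
  3530^0=1  3530^1=3530  3530^2=3529  3530^3=18132  3530^4=14603  3530^5=14604
So 3530^5 ≡ 14604 (mod 18133), giving x = 5.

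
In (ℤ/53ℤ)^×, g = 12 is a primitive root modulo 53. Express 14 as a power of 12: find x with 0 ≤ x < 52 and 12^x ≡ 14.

9

Baby-step giant-step with m = ceil(sqrt(52)) = 8.
Baby table (12^j mod 53 for j=0..7):
  0:1  1:12  2:38  3:32  4:13  5:50  6:17  7:45
Giant step factor: 12^(-8) ≡ 16 (mod 53).
Scan 14·16^i mod 53 for i = 0, 1, …:
  i=0: 14   i=1: 12
Match at i=1, j=1: x = 1·8 + 1 = 9.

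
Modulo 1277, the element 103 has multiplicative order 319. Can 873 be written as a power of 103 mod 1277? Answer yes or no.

yes

873 ∈ ⟨103⟩ iff 873^319 ≡ 1 (mod 1277), since |⟨103⟩| = 319.
873^319 mod 1277 = 1.
Since 1 = 1, 873 lies in the subgroup.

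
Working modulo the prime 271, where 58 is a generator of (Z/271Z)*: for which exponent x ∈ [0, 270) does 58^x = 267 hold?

227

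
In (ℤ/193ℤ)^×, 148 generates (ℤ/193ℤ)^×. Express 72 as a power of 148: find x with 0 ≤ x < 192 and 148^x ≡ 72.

30

Successive powers of 148 modulo 193:
  148^0=1  148^1=148  148^2=95  148^3=164  148^4=147  148^5=140
  148^6=69  148^7=176  148^8=186  148^9=122  148^10=107  148^11=10
  148^12=129  148^13=178  148^14=96  148^15=119  148^16=49  148^17=111
  148^18=23  148^19=123  148^20=62  148^21=105  148^22=100  148^23=132
  148^24=43  148^25=188  148^26=32  148^27=104  148^28=145  148^29=37
  148^30=72
So 148^30 ≡ 72 (mod 193), giving x = 30.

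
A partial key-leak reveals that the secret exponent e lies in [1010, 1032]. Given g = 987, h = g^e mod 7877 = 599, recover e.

1024

Compute 987^1010 mod 7877 = 5357, then multiply by 987 repeatedly:
  987^1010=5357  987^1011=1892  987^1012=555  987^1013=4272  987^1014=2269
  987^1015=2435  987^1016=860  987^1017=5981  987^1018=3374  987^1019=6044
  987^1020=2539  987^1021=1107  987^1022=5583  987^1023=4398  987^1024=599
Found 599 at exponent 1024.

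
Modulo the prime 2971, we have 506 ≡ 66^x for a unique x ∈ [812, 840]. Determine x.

823

Compute 66^812 mod 2971 = 501, then multiply by 66 repeatedly:
  66^812=501  66^813=385  66^814=1642  66^815=1416  66^816=1355
  66^817=300  66^818=1974  66^819=2531  66^820=670  66^821=2626
  66^822=998  66^823=506
Found 506 at exponent 823.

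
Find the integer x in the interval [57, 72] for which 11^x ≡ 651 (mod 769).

Compute 11^57 mod 769 = 650, then multiply by 11 repeatedly:
  11^57=650  11^58=229  11^59=212  11^60=25  11^61=275
  11^62=718  11^63=208  11^64=750  11^65=560  11^66=8
  11^67=88  11^68=199  11^69=651
Found 651 at exponent 69.

69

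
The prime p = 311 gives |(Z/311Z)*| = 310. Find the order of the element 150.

The order of 150 must divide p − 1 = 310 = 2 · 5 · 31.
Divisors: 1, 2, 5, 10, 31, 62, 155, 310.
Check each in increasing order: 150^1 ≡ 150;  150^2 ≡ 108;  150^5 ≡ 225;  150^10 ≡ 243;  150^31 ≡ 216;  150^62 ≡ 6;  150^155 ≡ 1.
Smallest exponent giving 1 is 155.

155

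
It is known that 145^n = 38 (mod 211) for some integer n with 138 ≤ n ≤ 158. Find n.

145

Compute 145^138 mod 211 = 169, then multiply by 145 repeatedly:
  145^138=169  145^139=29  145^140=196  145^141=146  145^142=70
  145^143=22  145^144=25  145^145=38
Found 38 at exponent 145.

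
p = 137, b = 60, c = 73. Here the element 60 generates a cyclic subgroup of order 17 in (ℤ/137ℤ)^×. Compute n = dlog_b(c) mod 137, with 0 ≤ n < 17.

Successive powers of 60 modulo 137:
  60^0=1  60^1=60  60^2=38  60^3=88  60^4=74  60^5=56
  60^6=72  60^7=73
So 60^7 ≡ 73 (mod 137), giving n = 7.

7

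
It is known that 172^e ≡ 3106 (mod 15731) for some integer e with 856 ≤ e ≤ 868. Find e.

861

Compute 172^856 mod 15731 = 121, then multiply by 172 repeatedly:
  172^856=121  172^857=5081  172^858=8727  172^859=6599  172^860=2396
  172^861=3106
Found 3106 at exponent 861.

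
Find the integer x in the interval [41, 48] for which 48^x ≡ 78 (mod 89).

Compute 48^41 mod 89 = 28, then multiply by 48 repeatedly:
  48^41=28  48^42=9  48^43=76  48^44=88  48^45=41
  48^46=10  48^47=35  48^48=78
Found 78 at exponent 48.

48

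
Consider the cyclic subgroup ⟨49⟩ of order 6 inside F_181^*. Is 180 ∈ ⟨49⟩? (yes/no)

yes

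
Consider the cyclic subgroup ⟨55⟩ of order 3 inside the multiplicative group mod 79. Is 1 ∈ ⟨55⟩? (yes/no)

yes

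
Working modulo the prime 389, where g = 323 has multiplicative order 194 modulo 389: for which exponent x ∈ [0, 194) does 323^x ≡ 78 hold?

144

Baby-step giant-step with m = ceil(sqrt(194)) = 14.
Baby table (323^j mod 389 for j=0..13):
  0:1  1:323  2:77  3:364  4:94  5:20  6:236  7:373
  8:278  9:324  10:11  11:52  12:69  13:114
Giant step factor: 323^(-14) ≡ 272 (mod 389).
Scan 78·272^i mod 389 for i = 0, 1, …:
  i=0: 78   i=1: 210   i=2: 326   i=3: 369
  i=4: 6   i=5: 76   i=6: 55   i=7: 178
  i=8: 180   i=9: 335   i=10: 94
Match at i=10, j=4: x = 10·14 + 4 = 144.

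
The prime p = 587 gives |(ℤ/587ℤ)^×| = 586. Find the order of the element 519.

586

The order of 519 must divide p − 1 = 586 = 2 · 293.
Divisors: 1, 2, 293, 586.
Check each in increasing order: 519^1 ≡ 519;  519^2 ≡ 515;  519^293 ≡ 586;  519^586 ≡ 1.
Smallest exponent giving 1 is 586.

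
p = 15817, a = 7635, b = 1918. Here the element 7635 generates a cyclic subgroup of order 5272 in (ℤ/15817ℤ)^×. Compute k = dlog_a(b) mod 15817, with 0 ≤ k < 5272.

4535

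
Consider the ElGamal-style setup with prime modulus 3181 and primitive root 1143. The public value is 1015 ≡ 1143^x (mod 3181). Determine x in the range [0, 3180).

847

Baby-step giant-step with m = ceil(sqrt(3180)) = 57.
Baby table (1143^j mod 3181 for j=0..56):
  0:1  1:1143  2:2239  3:1653  4:3046  5:1564  6:3111  7:2696
  8:2320  9:1987  10:3088  11:1855  12:1719  13:2140  14:3012  15:874
  16:148  17:571  18:548  19:2888  20:2287  21:2440  22:2364  23:1383
  24:2993  25:1424  26:2141  27:974  28:3113  29:1801  30:436  31:2112
  32:2818  33:1802  34:1579  35:1170  36:1290  37:1667  38:3143  39:1100
  40:805  41:806  42:1949  43:1007  44:2660  45:2525  46:908  47:838
  48:353  49:2673  50:1479  51:1386  52:60  53:1779  54:738  55:569
  56:1443
Giant step factor: 1143^(-57) ≡ 2 (mod 3181).
Scan 1015·2^i mod 3181 for i = 0, 1, …:
  i=0: 1015   i=1: 2030   i=2: 879   i=3: 1758
  i=4: 335   i=5: 670   i=6: 1340   i=7: 2680
  i=8: 2179   i=9: 1177     …   i=13: 2927
  i=14: 2673
Match at i=14, j=49: x = 14·57 + 49 = 847.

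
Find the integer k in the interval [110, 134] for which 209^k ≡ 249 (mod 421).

Compute 209^110 mod 421 = 135, then multiply by 209 repeatedly:
  209^110=135  209^111=8  209^112=409  209^113=18  209^114=394
  209^115=251  209^116=255  209^117=249
Found 249 at exponent 117.

117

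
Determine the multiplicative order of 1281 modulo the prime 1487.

The order of 1281 must divide p − 1 = 1486 = 2 · 743.
Divisors: 1, 2, 743, 1486.
Check each in increasing order: 1281^1 ≡ 1281;  1281^2 ≡ 800;  1281^743 ≡ 1486;  1281^1486 ≡ 1.
Smallest exponent giving 1 is 1486.

1486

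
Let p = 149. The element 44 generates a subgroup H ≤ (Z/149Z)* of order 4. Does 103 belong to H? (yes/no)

no

⟨44⟩ has order 4; its elements mod 149 are {1, 44, 105, 148}.
103 is not in this set.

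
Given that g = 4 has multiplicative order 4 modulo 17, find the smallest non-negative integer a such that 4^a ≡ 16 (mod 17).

2

Successive powers of 4 modulo 17:
  4^0=1  4^1=4  4^2=16
So 4^2 ≡ 16 (mod 17), giving a = 2.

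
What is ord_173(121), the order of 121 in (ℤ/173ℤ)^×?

86

The order of 121 must divide p − 1 = 172 = 2^2 · 43.
Divisors: 1, 2, 4, 43, 86, 172.
Check each in increasing order: 121^1 ≡ 121;  121^2 ≡ 109;  121^4 ≡ 117;  121^43 ≡ 172;  121^86 ≡ 1.
Smallest exponent giving 1 is 86.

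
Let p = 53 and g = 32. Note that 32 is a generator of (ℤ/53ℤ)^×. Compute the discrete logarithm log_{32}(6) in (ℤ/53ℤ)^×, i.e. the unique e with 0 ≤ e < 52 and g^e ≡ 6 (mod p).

14

Successive powers of 32 modulo 53:
  32^0=1  32^1=32  32^2=17  32^3=14  32^4=24  32^5=26
  32^6=37  32^7=18  32^8=46  32^9=41  32^10=40  32^11=8
  32^12=44  32^13=30  32^14=6
So 32^14 ≡ 6 (mod 53), giving e = 14.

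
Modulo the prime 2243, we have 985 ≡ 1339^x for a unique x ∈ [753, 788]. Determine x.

777

Compute 1339^753 mod 2243 = 1351, then multiply by 1339 repeatedly:
  1339^753=1351  1339^754=1131  1339^755=384  1339^756=529  1339^757=1786
  1339^758=416  1339^759=760  1339^760=1561  1339^761=1946  1339^762=1571
  1339^763=1878  1339^764=239  1339^765=1515  1339^766=913  1339^767=72
  1339^768=2202  1339^769=1176  1339^770=78  1339^771=1264  1339^772=1274
  1339^773=1206  1339^774=2117  1339^775=1754  1339^776=185  1339^777=985
Found 985 at exponent 777.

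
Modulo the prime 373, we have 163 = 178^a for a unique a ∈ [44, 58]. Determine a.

48

Compute 178^44 mod 373 = 337, then multiply by 178 repeatedly:
  178^44=337  178^45=306  178^46=10  178^47=288  178^48=163
Found 163 at exponent 48.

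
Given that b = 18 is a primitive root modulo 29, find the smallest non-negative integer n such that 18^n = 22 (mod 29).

Successive powers of 18 modulo 29:
  18^0=1  18^1=18  18^2=5  18^3=3  18^4=25  18^5=15
  18^6=9  18^7=17  18^8=16  18^9=27  18^10=22
So 18^10 ≡ 22 (mod 29), giving n = 10.

10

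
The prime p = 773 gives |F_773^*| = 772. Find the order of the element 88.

The order of 88 must divide p − 1 = 772 = 2^2 · 193.
Divisors: 1, 2, 4, 193, 386, 772.
Check each in increasing order: 88^1 ≡ 88;  88^2 ≡ 14;  88^4 ≡ 196;  88^193 ≡ 317;  88^386 ≡ 772;  88^772 ≡ 1.
Smallest exponent giving 1 is 772.

772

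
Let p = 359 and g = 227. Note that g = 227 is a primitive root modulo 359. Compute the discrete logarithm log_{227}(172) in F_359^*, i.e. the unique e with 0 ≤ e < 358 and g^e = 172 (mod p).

115

Baby-step giant-step with m = ceil(sqrt(358)) = 19.
Baby table (227^j mod 359 for j=0..18):
  0:1  1:227  2:192  3:145  4:246  5:197  6:203  7:129
  8:204  9:356  10:37  11:142  12:283  13:339  14:127  15:109
  16:331  17:106  18:9
Giant step factor: 227^(-19) ≡ 152 (mod 359).
Scan 172·152^i mod 359 for i = 0, 1, …:
  i=0: 172   i=1: 296   i=2: 117   i=3: 193
  i=4: 257   i=5: 292   i=6: 227
Match at i=6, j=1: e = 6·19 + 1 = 115.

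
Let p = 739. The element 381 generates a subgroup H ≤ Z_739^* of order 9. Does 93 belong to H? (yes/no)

no

⟨381⟩ has order 9; its elements mod 739 are {1, 197, 225, 317, 320, 373, 381, 418, 724}.
93 is not in this set.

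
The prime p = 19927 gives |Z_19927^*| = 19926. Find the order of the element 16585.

19926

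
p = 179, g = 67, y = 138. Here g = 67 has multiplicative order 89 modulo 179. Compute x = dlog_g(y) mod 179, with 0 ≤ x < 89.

67

Baby-step giant-step with m = ceil(sqrt(89)) = 10.
Baby table (67^j mod 179 for j=0..9):
  0:1  1:67  2:14  3:43  4:17  5:65  6:59  7:15
  8:110  9:31
Giant step factor: 67^(-10) ≡ 121 (mod 179).
Scan 138·121^i mod 179 for i = 0, 1, …:
  i=0: 138   i=1: 51   i=2: 85   i=3: 82
  i=4: 77   i=5: 9   i=6: 15
Match at i=6, j=7: x = 6·10 + 7 = 67.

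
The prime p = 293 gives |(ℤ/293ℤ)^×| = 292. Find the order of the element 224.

146

The order of 224 must divide p − 1 = 292 = 2^2 · 73.
Divisors: 1, 2, 4, 73, 146, 292.
Check each in increasing order: 224^1 ≡ 224;  224^2 ≡ 73;  224^4 ≡ 55;  224^73 ≡ 292;  224^146 ≡ 1.
Smallest exponent giving 1 is 146.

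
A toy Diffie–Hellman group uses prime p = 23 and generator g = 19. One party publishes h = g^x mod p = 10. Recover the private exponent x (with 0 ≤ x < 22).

Successive powers of 19 modulo 23:
  19^0=1  19^1=19  19^2=16  19^3=5  19^4=3  19^5=11
  19^6=2  19^7=15  19^8=9  19^9=10
So 19^9 ≡ 10 (mod 23), giving x = 9.

9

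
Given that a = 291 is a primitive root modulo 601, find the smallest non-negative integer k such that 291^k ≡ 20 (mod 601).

46

Baby-step giant-step with m = ceil(sqrt(600)) = 25.
Baby table (291^j mod 601 for j=0..24):
  0:1  1:291  2:541  3:570  4:595  5:57  6:360  7:186
  8:36  9:259  10:244  11:86  12:385  13:249  14:339  15:85
  16:94  17:309  18:370  19:91  20:37  21:550  22:184  23:55
  24:379
Giant step factor: 291^(-25) ≡ 328 (mod 601).
Scan 20·328^i mod 601 for i = 0, 1, …:
  i=0: 20   i=1: 550
Match at i=1, j=21: k = 1·25 + 21 = 46.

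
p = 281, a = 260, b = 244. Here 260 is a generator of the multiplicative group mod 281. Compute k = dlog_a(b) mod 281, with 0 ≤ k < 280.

65

Baby-step giant-step with m = ceil(sqrt(280)) = 17.
Baby table (260^j mod 281 for j=0..16):
  0:1  1:260  2:160  3:12  4:29  5:234  6:144  7:67
  8:279  9:42  10:242  11:257  12:223  13:94  14:274  15:147
  16:4
Giant step factor: 260^(-17) ≡ 97 (mod 281).
Scan 244·97^i mod 281 for i = 0, 1, …:
  i=0: 244   i=1: 64   i=2: 26   i=3: 274
Match at i=3, j=14: k = 3·17 + 14 = 65.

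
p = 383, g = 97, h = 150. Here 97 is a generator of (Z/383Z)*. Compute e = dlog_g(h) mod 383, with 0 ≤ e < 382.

Baby-step giant-step with m = ceil(sqrt(382)) = 20.
Baby table (97^j mod 383 for j=0..19):
  0:1  1:97  2:217  3:367  4:363  5:358  6:256  7:320
  8:17  9:117  10:242  11:111  12:43  13:341  14:139  15:78
  16:289  17:74  18:284  19:355
Giant step factor: 97^(-20) ≡ 186 (mod 383).
Scan 150·186^i mod 383 for i = 0, 1, …:
  i=0: 150   i=1: 324   i=2: 133   i=3: 226
  i=4: 289
Match at i=4, j=16: e = 4·20 + 16 = 96.

96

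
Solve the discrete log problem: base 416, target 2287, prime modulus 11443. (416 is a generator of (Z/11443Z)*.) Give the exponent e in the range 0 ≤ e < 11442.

Baby-step giant-step with m = ceil(sqrt(11442)) = 107.
Baby table (416^j mod 11443 for j=0..106):
  0:1  1:416  2:1411  3:3383  4:11282  5:1682  6:1689  7:4601
  8:3035  9:3830  10:2703  11:3034  12:3414  13:1292  14:11094  15:3575
  16:11053  17:9405  18:10417  19:8018  20:5575  21:7714  22:4984  23:2161
  24:6422  25:5333  26:10029  27:6812  28:7371  29:11055  30:10237  31:1796
  32:3341  33:5253  34:11078  35:8362  36:11363  37:1049  38:1550  39:3992
  40:1437  41:2756  42:2196  43:9539  44:8946  45:2561  46:1177  47:9026
  48:1512  49:11070  50:5034  51:75  52:8314  53:2838  54:1979  55:10811
  56:277  57:802  58:1785  59:10208  60:1175  61:8194  62:10133  63:4304
  64:5356  65:8154  66:4936  67:5079  68:7352  69:3151  70:6314  71:6177
  72:6400  73:7624  74:1873  75:1044  76:10913  77:8380  78:7408  79:3561
  80:5229  81:1094  82:8827  83:10272  84:4913  85:6954  86:9228  87:5443
  88:10017  89:1820  90:1882  91:4788  92:726  93:4498  94:5959  95:7256
  96:8987  97:8174  98:1813  99:10413  100:6354  101:11374  102:5625  103:5628
  104:6876  105:11109  106:9815
Giant step factor: 416^(-107) ≡ 9291 (mod 11443).
Scan 2287·9291^i mod 11443 for i = 0, 1, …:
  i=0: 2287   i=1: 10309   i=2: 3009   i=3: 1370
  i=4: 4054   i=5: 6801   i=6: 11288   i=7: 1713
  i=8: 9713   i=9: 3985     …   i=63: 3719
  i=64: 6812
Match at i=64, j=27: e = 64·107 + 27 = 6875.

6875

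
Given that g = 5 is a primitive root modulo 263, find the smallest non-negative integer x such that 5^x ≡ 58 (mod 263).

Baby-step giant-step with m = ceil(sqrt(262)) = 17.
Baby table (5^j mod 263 for j=0..16):
  0:1  1:5  2:25  3:125  4:99  5:232  6:108  7:14
  8:70  9:87  10:172  11:71  12:92  13:197  14:196  15:191
  16:166
Giant step factor: 5^(-17) ≡ 77 (mod 263).
Scan 58·77^i mod 263 for i = 0, 1, …:
  i=0: 58   i=1: 258   i=2: 141   i=3: 74
  i=4: 175   i=5: 62   i=6: 40   i=7: 187
  i=8: 197
Match at i=8, j=13: x = 8·17 + 13 = 149.

149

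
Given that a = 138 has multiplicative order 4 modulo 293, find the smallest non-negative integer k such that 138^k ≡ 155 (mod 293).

3

Successive powers of 138 modulo 293:
  138^0=1  138^1=138  138^2=292  138^3=155
So 138^3 ≡ 155 (mod 293), giving k = 3.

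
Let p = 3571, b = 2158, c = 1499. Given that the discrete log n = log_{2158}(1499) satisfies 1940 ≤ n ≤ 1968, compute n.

1954

Compute 2158^1940 mod 3571 = 1227, then multiply by 2158 repeatedly:
  2158^1940=1227  2158^1941=1755  2158^1942=2030  2158^1943=2694  2158^1944=64
  2158^1945=2414  2158^1946=2894  2158^1947=3144  2158^1948=3423  2158^1949=2006
  2158^1950=896  2158^1951=1657  2158^1952=1235  2158^1953=1164  2158^1954=1499
Found 1499 at exponent 1954.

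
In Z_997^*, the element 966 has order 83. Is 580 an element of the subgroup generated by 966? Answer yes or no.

580 ∈ ⟨966⟩ iff 580^83 ≡ 1 (mod 997), since |⟨966⟩| = 83.
580^83 mod 997 = 305.
Since 305 ≠ 1, 580 does not lie in the subgroup.

no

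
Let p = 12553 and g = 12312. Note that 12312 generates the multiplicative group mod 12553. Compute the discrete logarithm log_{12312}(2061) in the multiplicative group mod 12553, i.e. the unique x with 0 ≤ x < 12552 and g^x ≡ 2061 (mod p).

7088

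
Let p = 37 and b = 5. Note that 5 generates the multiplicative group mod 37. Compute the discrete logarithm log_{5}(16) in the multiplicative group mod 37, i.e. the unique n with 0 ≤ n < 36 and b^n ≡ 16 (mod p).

8

Successive powers of 5 modulo 37:
  5^0=1  5^1=5  5^2=25  5^3=14  5^4=33  5^5=17
  5^6=11  5^7=18  5^8=16
So 5^8 ≡ 16 (mod 37), giving n = 8.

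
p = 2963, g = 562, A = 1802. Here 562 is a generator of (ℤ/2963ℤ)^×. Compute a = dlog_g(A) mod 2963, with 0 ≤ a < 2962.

Baby-step giant-step with m = ceil(sqrt(2962)) = 55.
Baby table (562^j mod 2963 for j=0..54):
  0:1  1:562  2:1766  3:2850  4:1680  5:1926  6:917  7:2755
  8:1624  9:84  10:2763  11:194  12:2360  13:1859  14:1782  15:2953
  16:306  17:118  18:1130  19:978  20:1481  21:2682  22:2080  23:1538
  24:2123  25:2000  26:1023  27:104  28:2151  29:2921  30:100  31:2866
  32:1783  33:552  34:2072  35:5  36:2810  37:2904  38:2398  39:2474
  40:741  41:1622  42:1923  43:2194  44:420  45:1963  46:970  47:2911
  48:406  49:21  50:2913  51:1530  52:590  53:2687  54:1927
Giant step factor: 562^(-55) ≡ 2370 (mod 2963).
Scan 1802·2370^i mod 2963 for i = 0, 1, …:
  i=0: 1802   i=1: 1057   i=2: 1355   i=3: 2421
  i=4: 1402   i=5: 1217   i=6: 1291   i=7: 1854
  i=8: 2814   i=9: 2430     …   i=46: 742
  i=47: 1481
Match at i=47, j=20: a = 47·55 + 20 = 2605.

2605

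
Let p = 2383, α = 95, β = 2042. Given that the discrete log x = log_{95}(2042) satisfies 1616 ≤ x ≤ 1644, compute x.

1629

Compute 95^1616 mod 2383 = 2260, then multiply by 95 repeatedly:
  95^1616=2260  95^1617=230  95^1618=403  95^1619=157  95^1620=617
  95^1621=1423  95^1622=1737  95^1623=588  95^1624=1051  95^1625=2142
  95^1626=935  95^1627=654  95^1628=172  95^1629=2042
Found 2042 at exponent 1629.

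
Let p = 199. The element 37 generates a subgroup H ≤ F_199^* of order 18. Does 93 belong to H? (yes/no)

93 ∈ ⟨37⟩ iff 93^18 ≡ 1 (mod 199), since |⟨37⟩| = 18.
93^18 mod 199 = 1.
Since 1 = 1, 93 lies in the subgroup.

yes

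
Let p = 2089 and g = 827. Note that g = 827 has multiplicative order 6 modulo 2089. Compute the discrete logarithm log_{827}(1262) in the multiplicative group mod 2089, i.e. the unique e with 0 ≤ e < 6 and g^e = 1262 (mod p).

4

Successive powers of 827 modulo 2089:
  827^0=1  827^1=827  827^2=826  827^3=2088  827^4=1262
So 827^4 ≡ 1262 (mod 2089), giving e = 4.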